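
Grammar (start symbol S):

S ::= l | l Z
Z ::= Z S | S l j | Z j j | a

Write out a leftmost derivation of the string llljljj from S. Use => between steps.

S => lZ => lZjj => lZSjj => lSljSjj => llljSjj => llljljj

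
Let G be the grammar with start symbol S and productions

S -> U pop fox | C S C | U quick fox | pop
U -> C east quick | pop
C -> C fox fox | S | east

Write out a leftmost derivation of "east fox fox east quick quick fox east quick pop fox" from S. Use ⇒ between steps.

S ⇒ U pop fox ⇒ C east quick pop fox ⇒ S east quick pop fox ⇒ U quick fox east quick pop fox ⇒ C east quick quick fox east quick pop fox ⇒ C fox fox east quick quick fox east quick pop fox ⇒ east fox fox east quick quick fox east quick pop fox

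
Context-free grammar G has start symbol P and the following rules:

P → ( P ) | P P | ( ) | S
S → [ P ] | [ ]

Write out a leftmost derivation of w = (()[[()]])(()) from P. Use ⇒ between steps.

P ⇒ PP   [P → P P]
PP ⇒ (P)P   [P → ( P )]
(P)P ⇒ (PP)P   [P → P P]
(PP)P ⇒ (()P)P   [P → ( )]
(()P)P ⇒ (()S)P   [P → S]
(()S)P ⇒ (()[P])P   [S → [ P ]]
(()[P])P ⇒ (()[S])P   [P → S]
(()[S])P ⇒ (()[[P]])P   [S → [ P ]]
(()[[P]])P ⇒ (()[[()]])P   [P → ( )]
(()[[()]])P ⇒ (()[[()]])(P)   [P → ( P )]
(()[[()]])(P) ⇒ (()[[()]])(())   [P → ( )]

P ⇒ PP ⇒ (P)P ⇒ (PP)P ⇒ (()P)P ⇒ (()S)P ⇒ (()[P])P ⇒ (()[S])P ⇒ (()[[P]])P ⇒ (()[[()]])P ⇒ (()[[()]])(P) ⇒ (()[[()]])(())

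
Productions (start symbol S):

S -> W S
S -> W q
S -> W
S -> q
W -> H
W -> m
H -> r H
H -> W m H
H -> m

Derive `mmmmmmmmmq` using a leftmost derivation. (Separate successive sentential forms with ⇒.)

S ⇒ Wq ⇒ Hq ⇒ WmHq ⇒ HmHq ⇒ WmHmHq ⇒ HmHmHq ⇒ WmHmHmHq ⇒ HmHmHmHq ⇒ WmHmHmHmHq ⇒ mmHmHmHmHq ⇒ mmmmHmHmHq ⇒ mmmmmmHmHq ⇒ mmmmmmmmHq ⇒ mmmmmmmmmq

S ⇒ Wq   [S -> W q]
Wq ⇒ Hq   [W -> H]
Hq ⇒ WmHq   [H -> W m H]
WmHq ⇒ HmHq   [W -> H]
HmHq ⇒ WmHmHq   [H -> W m H]
WmHmHq ⇒ HmHmHq   [W -> H]
HmHmHq ⇒ WmHmHmHq   [H -> W m H]
WmHmHmHq ⇒ HmHmHmHq   [W -> H]
HmHmHmHq ⇒ WmHmHmHmHq   [H -> W m H]
WmHmHmHmHq ⇒ mmHmHmHmHq   [W -> m]
mmHmHmHmHq ⇒ mmmmHmHmHq   [H -> m]
mmmmHmHmHq ⇒ mmmmmmHmHq   [H -> m]
mmmmmmHmHq ⇒ mmmmmmmmHq   [H -> m]
mmmmmmmmHq ⇒ mmmmmmmmmq   [H -> m]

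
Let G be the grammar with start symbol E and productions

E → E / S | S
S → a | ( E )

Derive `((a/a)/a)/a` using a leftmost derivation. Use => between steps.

E => E/S   [E → E / S]
E/S => S/S   [E → S]
S/S => (E)/S   [S → ( E )]
(E)/S => (E/S)/S   [E → E / S]
(E/S)/S => (S/S)/S   [E → S]
(S/S)/S => ((E)/S)/S   [S → ( E )]
((E)/S)/S => ((E/S)/S)/S   [E → E / S]
((E/S)/S)/S => ((S/S)/S)/S   [E → S]
((S/S)/S)/S => ((a/S)/S)/S   [S → a]
((a/S)/S)/S => ((a/a)/S)/S   [S → a]
((a/a)/S)/S => ((a/a)/a)/S   [S → a]
((a/a)/a)/S => ((a/a)/a)/a   [S → a]

E => E/S => S/S => (E)/S => (E/S)/S => (S/S)/S => ((E)/S)/S => ((E/S)/S)/S => ((S/S)/S)/S => ((a/S)/S)/S => ((a/a)/S)/S => ((a/a)/a)/S => ((a/a)/a)/a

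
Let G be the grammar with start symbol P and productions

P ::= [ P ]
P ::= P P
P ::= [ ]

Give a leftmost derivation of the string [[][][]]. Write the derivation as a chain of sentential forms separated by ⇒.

P ⇒ [P]   [P ::= [ P ]]
[P] ⇒ [PP]   [P ::= P P]
[PP] ⇒ [PPP]   [P ::= P P]
[PPP] ⇒ [[]PP]   [P ::= [ ]]
[[]PP] ⇒ [[][]P]   [P ::= [ ]]
[[][]P] ⇒ [[][][]]   [P ::= [ ]]

P ⇒ [P] ⇒ [PP] ⇒ [PPP] ⇒ [[]PP] ⇒ [[][]P] ⇒ [[][][]]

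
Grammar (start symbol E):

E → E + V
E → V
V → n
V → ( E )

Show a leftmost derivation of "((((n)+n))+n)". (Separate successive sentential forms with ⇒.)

E ⇒ V   [E → V]
V ⇒ (E)   [V → ( E )]
(E) ⇒ (E+V)   [E → E + V]
(E+V) ⇒ (V+V)   [E → V]
(V+V) ⇒ ((E)+V)   [V → ( E )]
((E)+V) ⇒ ((V)+V)   [E → V]
((V)+V) ⇒ (((E))+V)   [V → ( E )]
(((E))+V) ⇒ (((E+V))+V)   [E → E + V]
(((E+V))+V) ⇒ (((V+V))+V)   [E → V]
(((V+V))+V) ⇒ ((((E)+V))+V)   [V → ( E )]
((((E)+V))+V) ⇒ ((((V)+V))+V)   [E → V]
((((V)+V))+V) ⇒ ((((n)+V))+V)   [V → n]
((((n)+V))+V) ⇒ ((((n)+n))+V)   [V → n]
((((n)+n))+V) ⇒ ((((n)+n))+n)   [V → n]

E ⇒ V ⇒ (E) ⇒ (E+V) ⇒ (V+V) ⇒ ((E)+V) ⇒ ((V)+V) ⇒ (((E))+V) ⇒ (((E+V))+V) ⇒ (((V+V))+V) ⇒ ((((E)+V))+V) ⇒ ((((V)+V))+V) ⇒ ((((n)+V))+V) ⇒ ((((n)+n))+V) ⇒ ((((n)+n))+n)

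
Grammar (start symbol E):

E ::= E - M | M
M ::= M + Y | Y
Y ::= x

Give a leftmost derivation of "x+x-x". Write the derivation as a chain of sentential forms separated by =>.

E => E-M => M-M => M+Y-M => Y+Y-M => x+Y-M => x+x-M => x+x-Y => x+x-x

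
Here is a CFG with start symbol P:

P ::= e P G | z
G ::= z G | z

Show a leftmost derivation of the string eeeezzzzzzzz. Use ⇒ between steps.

P ⇒ ePG ⇒ eePGG ⇒ eeePGGG ⇒ eeeePGGGG ⇒ eeeezGGGG ⇒ eeeezzGGG ⇒ eeeezzzGGG ⇒ eeeezzzzGGG ⇒ eeeezzzzzGG ⇒ eeeezzzzzzGG ⇒ eeeezzzzzzzG ⇒ eeeezzzzzzzz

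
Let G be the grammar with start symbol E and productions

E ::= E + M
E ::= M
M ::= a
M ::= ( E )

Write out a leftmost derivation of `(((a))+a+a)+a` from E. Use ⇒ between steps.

E ⇒ E+M ⇒ M+M ⇒ (E)+M ⇒ (E+M)+M ⇒ (E+M+M)+M ⇒ (M+M+M)+M ⇒ ((E)+M+M)+M ⇒ ((M)+M+M)+M ⇒ (((E))+M+M)+M ⇒ (((M))+M+M)+M ⇒ (((a))+M+M)+M ⇒ (((a))+a+M)+M ⇒ (((a))+a+a)+M ⇒ (((a))+a+a)+a

E ⇒ E+M   [E ::= E + M]
E+M ⇒ M+M   [E ::= M]
M+M ⇒ (E)+M   [M ::= ( E )]
(E)+M ⇒ (E+M)+M   [E ::= E + M]
(E+M)+M ⇒ (E+M+M)+M   [E ::= E + M]
(E+M+M)+M ⇒ (M+M+M)+M   [E ::= M]
(M+M+M)+M ⇒ ((E)+M+M)+M   [M ::= ( E )]
((E)+M+M)+M ⇒ ((M)+M+M)+M   [E ::= M]
((M)+M+M)+M ⇒ (((E))+M+M)+M   [M ::= ( E )]
(((E))+M+M)+M ⇒ (((M))+M+M)+M   [E ::= M]
(((M))+M+M)+M ⇒ (((a))+M+M)+M   [M ::= a]
(((a))+M+M)+M ⇒ (((a))+a+M)+M   [M ::= a]
(((a))+a+M)+M ⇒ (((a))+a+a)+M   [M ::= a]
(((a))+a+a)+M ⇒ (((a))+a+a)+a   [M ::= a]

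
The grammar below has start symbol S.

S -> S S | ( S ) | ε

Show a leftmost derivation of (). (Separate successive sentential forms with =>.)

S => SS => SSS => SSSS => SSSSS => SSSSSS => (S)SSSSS => ()SSSSS => ()SSSS => ()SSS => ()SS => ()S => ()

S => SS   [S -> S S]
SS => SSS   [S -> S S]
SSS => SSSS   [S -> S S]
SSSS => SSSSS   [S -> S S]
SSSSS => SSSSSS   [S -> S S]
SSSSSS => (S)SSSSS   [S -> ( S )]
(S)SSSSS => ()SSSSS   [S -> ε]
()SSSSS => ()SSSS   [S -> ε]
()SSSS => ()SSS   [S -> ε]
()SSS => ()SS   [S -> ε]
()SS => ()S   [S -> ε]
()S => ()   [S -> ε]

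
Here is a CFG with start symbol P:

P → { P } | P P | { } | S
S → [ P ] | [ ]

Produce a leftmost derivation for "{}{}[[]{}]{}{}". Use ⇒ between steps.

P ⇒ PP ⇒ PPP ⇒ PPPP ⇒ PPPPP ⇒ {}PPPP ⇒ {}{}PPP ⇒ {}{}SPP ⇒ {}{}[P]PP ⇒ {}{}[PP]PP ⇒ {}{}[SP]PP ⇒ {}{}[[]P]PP ⇒ {}{}[[]{}]PP ⇒ {}{}[[]{}]{}P ⇒ {}{}[[]{}]{}{}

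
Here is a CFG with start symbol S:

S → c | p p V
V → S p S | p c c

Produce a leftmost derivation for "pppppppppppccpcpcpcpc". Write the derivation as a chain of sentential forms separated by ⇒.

S ⇒ ppV ⇒ ppSpS ⇒ ppppVpS ⇒ ppppSpSpS ⇒ ppppppVpSpS ⇒ ppppppSpSpSpS ⇒ ppppppppVpSpSpS ⇒ ppppppppSpSpSpSpS ⇒ ppppppppppVpSpSpSpS ⇒ pppppppppppccpSpSpSpS ⇒ pppppppppppccpcpSpSpS ⇒ pppppppppppccpcpcpSpS ⇒ pppppppppppccpcpcpcpS ⇒ pppppppppppccpcpcpcpc

S ⇒ ppV   [S → p p V]
ppV ⇒ ppSpS   [V → S p S]
ppSpS ⇒ ppppVpS   [S → p p V]
ppppVpS ⇒ ppppSpSpS   [V → S p S]
ppppSpSpS ⇒ ppppppVpSpS   [S → p p V]
ppppppVpSpS ⇒ ppppppSpSpSpS   [V → S p S]
ppppppSpSpSpS ⇒ ppppppppVpSpSpS   [S → p p V]
ppppppppVpSpSpS ⇒ ppppppppSpSpSpSpS   [V → S p S]
ppppppppSpSpSpSpS ⇒ ppppppppppVpSpSpSpS   [S → p p V]
ppppppppppVpSpSpSpS ⇒ pppppppppppccpSpSpSpS   [V → p c c]
pppppppppppccpSpSpSpS ⇒ pppppppppppccpcpSpSpS   [S → c]
pppppppppppccpcpSpSpS ⇒ pppppppppppccpcpcpSpS   [S → c]
pppppppppppccpcpcpSpS ⇒ pppppppppppccpcpcpcpS   [S → c]
pppppppppppccpcpcpcpS ⇒ pppppppppppccpcpcpcpc   [S → c]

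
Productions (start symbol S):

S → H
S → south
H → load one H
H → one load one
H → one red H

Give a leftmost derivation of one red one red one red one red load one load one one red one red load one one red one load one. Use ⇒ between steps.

S ⇒ H ⇒ one red H ⇒ one red one red H ⇒ one red one red one red H ⇒ one red one red one red one red H ⇒ one red one red one red one red load one H ⇒ one red one red one red one red load one load one H ⇒ one red one red one red one red load one load one one red H ⇒ one red one red one red one red load one load one one red one red H ⇒ one red one red one red one red load one load one one red one red load one H ⇒ one red one red one red one red load one load one one red one red load one one red H ⇒ one red one red one red one red load one load one one red one red load one one red one load one

S ⇒ H   [S → H]
H ⇒ one red H   [H → one red H]
one red H ⇒ one red one red H   [H → one red H]
one red one red H ⇒ one red one red one red H   [H → one red H]
one red one red one red H ⇒ one red one red one red one red H   [H → one red H]
one red one red one red one red H ⇒ one red one red one red one red load one H   [H → load one H]
one red one red one red one red load one H ⇒ one red one red one red one red load one load one H   [H → load one H]
one red one red one red one red load one load one H ⇒ one red one red one red one red load one load one one red H   [H → one red H]
one red one red one red one red load one load one one red H ⇒ one red one red one red one red load one load one one red one red H   [H → one red H]
one red one red one red one red load one load one one red one red H ⇒ one red one red one red one red load one load one one red one red load one H   [H → load one H]
one red one red one red one red load one load one one red one red load one H ⇒ one red one red one red one red load one load one one red one red load one one red H   [H → one red H]
one red one red one red one red load one load one one red one red load one one red H ⇒ one red one red one red one red load one load one one red one red load one one red one load one   [H → one load one]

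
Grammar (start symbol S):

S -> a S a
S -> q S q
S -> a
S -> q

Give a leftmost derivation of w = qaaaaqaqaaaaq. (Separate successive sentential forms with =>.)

S => qSq   [S -> q S q]
qSq => qaSaq   [S -> a S a]
qaSaq => qaaSaaq   [S -> a S a]
qaaSaaq => qaaaSaaaq   [S -> a S a]
qaaaSaaaq => qaaaaSaaaaq   [S -> a S a]
qaaaaSaaaaq => qaaaaqSqaaaaq   [S -> q S q]
qaaaaqSqaaaaq => qaaaaqaqaaaaq   [S -> a]

S=>qSq=>qaSaq=>qaaSaaq=>qaaaSaaaq=>qaaaaSaaaaq=>qaaaaqSqaaaaq=>qaaaaqaqaaaaq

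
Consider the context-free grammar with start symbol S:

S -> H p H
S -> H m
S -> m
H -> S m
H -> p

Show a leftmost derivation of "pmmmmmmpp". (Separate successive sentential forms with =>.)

S => HpH   [S -> H p H]
HpH => SmpH   [H -> S m]
SmpH => HmmpH   [S -> H m]
HmmpH => SmmmpH   [H -> S m]
SmmmpH => HmmmmpH   [S -> H m]
HmmmmpH => SmmmmmpH   [H -> S m]
SmmmmmpH => HmmmmmmpH   [S -> H m]
HmmmmmmpH => pmmmmmmpH   [H -> p]
pmmmmmmpH => pmmmmmmpp   [H -> p]

S => HpH => SmpH => HmmpH => SmmmpH => HmmmmpH => SmmmmmpH => HmmmmmmpH => pmmmmmmpH => pmmmmmmpp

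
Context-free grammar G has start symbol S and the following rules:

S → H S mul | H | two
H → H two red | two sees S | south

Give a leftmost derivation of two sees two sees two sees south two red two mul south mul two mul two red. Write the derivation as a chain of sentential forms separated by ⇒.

S ⇒ H ⇒ H two red ⇒ two sees S two red ⇒ two sees H S mul two red ⇒ two sees two sees S S mul two red ⇒ two sees two sees H S mul S mul two red ⇒ two sees two sees two sees S S mul S mul two red ⇒ two sees two sees two sees H S mul S mul S mul two red ⇒ two sees two sees two sees H two red S mul S mul S mul two red ⇒ two sees two sees two sees south two red S mul S mul S mul two red ⇒ two sees two sees two sees south two red two mul S mul S mul two red ⇒ two sees two sees two sees south two red two mul H mul S mul two red ⇒ two sees two sees two sees south two red two mul south mul S mul two red ⇒ two sees two sees two sees south two red two mul south mul two mul two red

S ⇒ H   [S → H]
H ⇒ H two red   [H → H two red]
H two red ⇒ two sees S two red   [H → two sees S]
two sees S two red ⇒ two sees H S mul two red   [S → H S mul]
two sees H S mul two red ⇒ two sees two sees S S mul two red   [H → two sees S]
two sees two sees S S mul two red ⇒ two sees two sees H S mul S mul two red   [S → H S mul]
two sees two sees H S mul S mul two red ⇒ two sees two sees two sees S S mul S mul two red   [H → two sees S]
two sees two sees two sees S S mul S mul two red ⇒ two sees two sees two sees H S mul S mul S mul two red   [S → H S mul]
two sees two sees two sees H S mul S mul S mul two red ⇒ two sees two sees two sees H two red S mul S mul S mul two red   [H → H two red]
two sees two sees two sees H two red S mul S mul S mul two red ⇒ two sees two sees two sees south two red S mul S mul S mul two red   [H → south]
two sees two sees two sees south two red S mul S mul S mul two red ⇒ two sees two sees two sees south two red two mul S mul S mul two red   [S → two]
two sees two sees two sees south two red two mul S mul S mul two red ⇒ two sees two sees two sees south two red two mul H mul S mul two red   [S → H]
two sees two sees two sees south two red two mul H mul S mul two red ⇒ two sees two sees two sees south two red two mul south mul S mul two red   [H → south]
two sees two sees two sees south two red two mul south mul S mul two red ⇒ two sees two sees two sees south two red two mul south mul two mul two red   [S → two]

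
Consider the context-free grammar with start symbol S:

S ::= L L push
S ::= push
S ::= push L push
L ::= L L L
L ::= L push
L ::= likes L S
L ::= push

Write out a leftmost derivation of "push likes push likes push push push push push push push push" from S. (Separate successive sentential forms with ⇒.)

S ⇒ push L push ⇒ push likes L S push ⇒ push likes push S push ⇒ push likes push L L push push ⇒ push likes push likes L S L push push ⇒ push likes push likes L L L S L push push ⇒ push likes push likes push L L S L push push ⇒ push likes push likes push push L S L push push ⇒ push likes push likes push push L push S L push push ⇒ push likes push likes push push push push S L push push ⇒ push likes push likes push push push push push L push push ⇒ push likes push likes push push push push push push push push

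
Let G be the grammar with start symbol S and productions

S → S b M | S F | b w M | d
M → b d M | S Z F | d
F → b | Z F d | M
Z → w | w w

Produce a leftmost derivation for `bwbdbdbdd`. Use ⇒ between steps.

S ⇒ bwM ⇒ bwbdM ⇒ bwbdbdM ⇒ bwbdbdbdM ⇒ bwbdbdbdd

S ⇒ bwM   [S → b w M]
bwM ⇒ bwbdM   [M → b d M]
bwbdM ⇒ bwbdbdM   [M → b d M]
bwbdbdM ⇒ bwbdbdbdM   [M → b d M]
bwbdbdbdM ⇒ bwbdbdbdd   [M → d]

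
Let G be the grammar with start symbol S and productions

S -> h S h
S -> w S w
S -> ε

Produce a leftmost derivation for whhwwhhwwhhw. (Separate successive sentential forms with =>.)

S => wSw   [S -> w S w]
wSw => whShw   [S -> h S h]
whShw => whhShhw   [S -> h S h]
whhShhw => whhwSwhhw   [S -> w S w]
whhwSwhhw => whhwwSwwhhw   [S -> w S w]
whhwwSwwhhw => whhwwhShwwhhw   [S -> h S h]
whhwwhShwwhhw => whhwwhhwwhhw   [S -> ε]

S => wSw => whShw => whhShhw => whhwSwhhw => whhwwSwwhhw => whhwwhShwwhhw => whhwwhhwwhhw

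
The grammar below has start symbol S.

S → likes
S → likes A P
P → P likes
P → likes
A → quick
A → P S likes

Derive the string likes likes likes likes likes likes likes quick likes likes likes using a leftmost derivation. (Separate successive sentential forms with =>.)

S => likes A P => likes P S likes P => likes P likes S likes P => likes P likes likes S likes P => likes P likes likes likes S likes P => likes P likes likes likes likes S likes P => likes likes likes likes likes likes S likes P => likes likes likes likes likes likes likes A P likes P => likes likes likes likes likes likes likes quick P likes P => likes likes likes likes likes likes likes quick likes likes P => likes likes likes likes likes likes likes quick likes likes likes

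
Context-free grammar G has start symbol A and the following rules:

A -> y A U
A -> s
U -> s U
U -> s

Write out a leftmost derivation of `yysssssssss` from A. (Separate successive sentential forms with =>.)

A => yAU   [A -> y A U]
yAU => yyAUU   [A -> y A U]
yyAUU => yysUU   [A -> s]
yysUU => yyssU   [U -> s]
yyssU => yysssU   [U -> s U]
yysssU => yyssssU   [U -> s U]
yyssssU => yysssssU   [U -> s U]
yysssssU => yyssssssU   [U -> s U]
yyssssssU => yysssssssU   [U -> s U]
yysssssssU => yyssssssssU   [U -> s U]
yyssssssssU => yysssssssss   [U -> s]

A => yAU => yyAUU => yysUU => yyssU => yysssU => yyssssU => yysssssU => yyssssssU => yysssssssU => yyssssssssU => yysssssssss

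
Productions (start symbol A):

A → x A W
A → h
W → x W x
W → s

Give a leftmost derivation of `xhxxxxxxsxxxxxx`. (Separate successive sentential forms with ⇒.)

A ⇒ xAW   [A → x A W]
xAW ⇒ xhW   [A → h]
xhW ⇒ xhxWx   [W → x W x]
xhxWx ⇒ xhxxWxx   [W → x W x]
xhxxWxx ⇒ xhxxxWxxx   [W → x W x]
xhxxxWxxx ⇒ xhxxxxWxxxx   [W → x W x]
xhxxxxWxxxx ⇒ xhxxxxxWxxxxx   [W → x W x]
xhxxxxxWxxxxx ⇒ xhxxxxxxWxxxxxx   [W → x W x]
xhxxxxxxWxxxxxx ⇒ xhxxxxxxsxxxxxx   [W → s]

A ⇒ xAW ⇒ xhW ⇒ xhxWx ⇒ xhxxWxx ⇒ xhxxxWxxx ⇒ xhxxxxWxxxx ⇒ xhxxxxxWxxxxx ⇒ xhxxxxxxWxxxxxx ⇒ xhxxxxxxsxxxxxx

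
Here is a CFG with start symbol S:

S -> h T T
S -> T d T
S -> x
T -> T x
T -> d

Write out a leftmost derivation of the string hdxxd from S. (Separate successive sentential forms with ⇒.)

S ⇒ hTT   [S -> h T T]
hTT ⇒ hTxT   [T -> T x]
hTxT ⇒ hTxxT   [T -> T x]
hTxxT ⇒ hdxxT   [T -> d]
hdxxT ⇒ hdxxd   [T -> d]

S ⇒ hTT ⇒ hTxT ⇒ hTxxT ⇒ hdxxT ⇒ hdxxd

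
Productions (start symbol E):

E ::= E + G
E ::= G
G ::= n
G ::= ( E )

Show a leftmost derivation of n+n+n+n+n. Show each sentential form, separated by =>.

E => E+G => E+G+G => E+G+G+G => E+G+G+G+G => G+G+G+G+G => n+G+G+G+G => n+n+G+G+G => n+n+n+G+G => n+n+n+n+G => n+n+n+n+n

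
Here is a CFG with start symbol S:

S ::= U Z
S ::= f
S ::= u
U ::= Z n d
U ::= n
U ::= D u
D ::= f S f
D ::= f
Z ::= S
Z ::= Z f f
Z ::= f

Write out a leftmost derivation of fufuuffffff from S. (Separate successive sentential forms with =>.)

S=>UZ=>DuZ=>fSfuZ=>fufuZ=>fufuZff=>fufuZffff=>fufuZffffff=>fufuSffffff=>fufuuffffff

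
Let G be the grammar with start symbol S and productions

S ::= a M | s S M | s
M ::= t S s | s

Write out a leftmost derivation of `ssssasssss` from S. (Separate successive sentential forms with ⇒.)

S ⇒ sSM   [S ::= s S M]
sSM ⇒ ssSMM   [S ::= s S M]
ssSMM ⇒ sssSMMM   [S ::= s S M]
sssSMMM ⇒ ssssSMMMM   [S ::= s S M]
ssssSMMMM ⇒ ssssaMMMMM   [S ::= a M]
ssssaMMMMM ⇒ ssssasMMMM   [M ::= s]
ssssasMMMM ⇒ ssssassMMM   [M ::= s]
ssssassMMM ⇒ ssssasssMM   [M ::= s]
ssssasssMM ⇒ ssssassssM   [M ::= s]
ssssassssM ⇒ ssssasssss   [M ::= s]

S ⇒ sSM ⇒ ssSMM ⇒ sssSMMM ⇒ ssssSMMMM ⇒ ssssaMMMMM ⇒ ssssasMMMM ⇒ ssssassMMM ⇒ ssssasssMM ⇒ ssssassssM ⇒ ssssasssss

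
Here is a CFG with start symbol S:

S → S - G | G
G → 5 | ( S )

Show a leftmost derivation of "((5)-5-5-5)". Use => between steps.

S => G => (S) => (S-G) => (S-G-G) => (S-G-G-G) => (G-G-G-G) => ((S)-G-G-G) => ((G)-G-G-G) => ((5)-G-G-G) => ((5)-5-G-G) => ((5)-5-5-G) => ((5)-5-5-5)

S => G   [S → G]
G => (S)   [G → ( S )]
(S) => (S-G)   [S → S - G]
(S-G) => (S-G-G)   [S → S - G]
(S-G-G) => (S-G-G-G)   [S → S - G]
(S-G-G-G) => (G-G-G-G)   [S → G]
(G-G-G-G) => ((S)-G-G-G)   [G → ( S )]
((S)-G-G-G) => ((G)-G-G-G)   [S → G]
((G)-G-G-G) => ((5)-G-G-G)   [G → 5]
((5)-G-G-G) => ((5)-5-G-G)   [G → 5]
((5)-5-G-G) => ((5)-5-5-G)   [G → 5]
((5)-5-5-G) => ((5)-5-5-5)   [G → 5]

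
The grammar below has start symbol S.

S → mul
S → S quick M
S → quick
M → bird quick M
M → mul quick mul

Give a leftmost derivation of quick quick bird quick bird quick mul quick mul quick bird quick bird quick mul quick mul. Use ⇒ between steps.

S ⇒ S quick M ⇒ S quick M quick M ⇒ quick quick M quick M ⇒ quick quick bird quick M quick M ⇒ quick quick bird quick bird quick M quick M ⇒ quick quick bird quick bird quick mul quick mul quick M ⇒ quick quick bird quick bird quick mul quick mul quick bird quick M ⇒ quick quick bird quick bird quick mul quick mul quick bird quick bird quick M ⇒ quick quick bird quick bird quick mul quick mul quick bird quick bird quick mul quick mul

S ⇒ S quick M   [S → S quick M]
S quick M ⇒ S quick M quick M   [S → S quick M]
S quick M quick M ⇒ quick quick M quick M   [S → quick]
quick quick M quick M ⇒ quick quick bird quick M quick M   [M → bird quick M]
quick quick bird quick M quick M ⇒ quick quick bird quick bird quick M quick M   [M → bird quick M]
quick quick bird quick bird quick M quick M ⇒ quick quick bird quick bird quick mul quick mul quick M   [M → mul quick mul]
quick quick bird quick bird quick mul quick mul quick M ⇒ quick quick bird quick bird quick mul quick mul quick bird quick M   [M → bird quick M]
quick quick bird quick bird quick mul quick mul quick bird quick M ⇒ quick quick bird quick bird quick mul quick mul quick bird quick bird quick M   [M → bird quick M]
quick quick bird quick bird quick mul quick mul quick bird quick bird quick M ⇒ quick quick bird quick bird quick mul quick mul quick bird quick bird quick mul quick mul   [M → mul quick mul]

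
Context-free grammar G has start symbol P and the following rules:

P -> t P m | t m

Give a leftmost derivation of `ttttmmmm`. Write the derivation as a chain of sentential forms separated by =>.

P=>tPm=>ttPmm=>tttPmmm=>ttttmmmm

P => tPm   [P -> t P m]
tPm => ttPmm   [P -> t P m]
ttPmm => tttPmmm   [P -> t P m]
tttPmmm => ttttmmmm   [P -> t m]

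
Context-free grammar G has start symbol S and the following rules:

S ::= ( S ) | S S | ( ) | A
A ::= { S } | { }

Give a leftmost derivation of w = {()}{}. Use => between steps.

S=>SS=>AS=>{S}S=>{()}S=>{()}A=>{()}{}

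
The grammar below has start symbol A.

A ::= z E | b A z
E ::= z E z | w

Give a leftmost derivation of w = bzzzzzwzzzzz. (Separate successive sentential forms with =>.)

A => bAz => bzEz => bzzEzz => bzzzEzzz => bzzzzEzzzz => bzzzzzEzzzzz => bzzzzzwzzzzz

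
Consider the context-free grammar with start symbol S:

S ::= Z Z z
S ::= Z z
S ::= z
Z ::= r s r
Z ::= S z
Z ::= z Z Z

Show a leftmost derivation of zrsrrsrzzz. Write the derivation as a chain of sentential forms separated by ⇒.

S ⇒ Zz ⇒ Szz ⇒ Zzzz ⇒ zZZzzz ⇒ zrsrZzzz ⇒ zrsrrsrzzz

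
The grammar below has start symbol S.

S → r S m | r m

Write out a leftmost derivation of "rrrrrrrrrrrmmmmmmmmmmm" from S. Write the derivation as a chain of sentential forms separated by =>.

S => rSm => rrSmm => rrrSmmm => rrrrSmmmm => rrrrrSmmmmm => rrrrrrSmmmmmm => rrrrrrrSmmmmmmm => rrrrrrrrSmmmmmmmm => rrrrrrrrrSmmmmmmmmm => rrrrrrrrrrSmmmmmmmmmm => rrrrrrrrrrrmmmmmmmmmmm

S => rSm   [S → r S m]
rSm => rrSmm   [S → r S m]
rrSmm => rrrSmmm   [S → r S m]
rrrSmmm => rrrrSmmmm   [S → r S m]
rrrrSmmmm => rrrrrSmmmmm   [S → r S m]
rrrrrSmmmmm => rrrrrrSmmmmmm   [S → r S m]
rrrrrrSmmmmmm => rrrrrrrSmmmmmmm   [S → r S m]
rrrrrrrSmmmmmmm => rrrrrrrrSmmmmmmmm   [S → r S m]
rrrrrrrrSmmmmmmmm => rrrrrrrrrSmmmmmmmmm   [S → r S m]
rrrrrrrrrSmmmmmmmmm => rrrrrrrrrrSmmmmmmmmmm   [S → r S m]
rrrrrrrrrrSmmmmmmmmmm => rrrrrrrrrrrmmmmmmmmmmm   [S → r m]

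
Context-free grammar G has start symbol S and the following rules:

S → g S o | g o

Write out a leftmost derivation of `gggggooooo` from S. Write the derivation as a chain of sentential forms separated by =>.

S => gSo   [S → g S o]
gSo => ggSoo   [S → g S o]
ggSoo => gggSooo   [S → g S o]
gggSooo => ggggSoooo   [S → g S o]
ggggSoooo => gggggooooo   [S → g o]

S=>gSo=>ggSoo=>gggSooo=>ggggSoooo=>gggggooooo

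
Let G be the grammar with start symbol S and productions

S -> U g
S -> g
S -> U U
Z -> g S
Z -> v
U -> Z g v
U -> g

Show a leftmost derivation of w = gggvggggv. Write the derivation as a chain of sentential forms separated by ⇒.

S ⇒ UU   [S -> U U]
UU ⇒ ZgvU   [U -> Z g v]
ZgvU ⇒ gSgvU   [Z -> g S]
gSgvU ⇒ gggvU   [S -> g]
gggvU ⇒ gggvZgv   [U -> Z g v]
gggvZgv ⇒ gggvgSgv   [Z -> g S]
gggvgSgv ⇒ gggvgUggv   [S -> U g]
gggvgUggv ⇒ gggvggggv   [U -> g]

S ⇒ UU ⇒ ZgvU ⇒ gSgvU ⇒ gggvU ⇒ gggvZgv ⇒ gggvgSgv ⇒ gggvgUggv ⇒ gggvggggv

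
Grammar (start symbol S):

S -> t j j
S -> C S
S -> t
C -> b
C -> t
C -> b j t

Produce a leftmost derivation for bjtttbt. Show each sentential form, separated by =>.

S => CS   [S -> C S]
CS => bjtS   [C -> b j t]
bjtS => bjtCS   [S -> C S]
bjtCS => bjttS   [C -> t]
bjttS => bjttCS   [S -> C S]
bjttCS => bjtttS   [C -> t]
bjtttS => bjtttCS   [S -> C S]
bjtttCS => bjtttbS   [C -> b]
bjtttbS => bjtttbt   [S -> t]

S => CS => bjtS => bjtCS => bjttS => bjttCS => bjtttS => bjtttCS => bjtttbS => bjtttbt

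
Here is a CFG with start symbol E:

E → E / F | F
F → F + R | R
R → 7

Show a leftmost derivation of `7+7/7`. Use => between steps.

E => E/F => F/F => F+R/F => R+R/F => 7+R/F => 7+7/F => 7+7/R => 7+7/7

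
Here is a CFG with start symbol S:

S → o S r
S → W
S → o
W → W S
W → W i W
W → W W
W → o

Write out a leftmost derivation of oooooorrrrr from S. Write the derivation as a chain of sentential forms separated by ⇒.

S ⇒ oSr   [S → o S r]
oSr ⇒ ooSrr   [S → o S r]
ooSrr ⇒ oooSrrr   [S → o S r]
oooSrrr ⇒ ooooSrrrr   [S → o S r]
ooooSrrrr ⇒ oooooSrrrrr   [S → o S r]
oooooSrrrrr ⇒ oooooWrrrrr   [S → W]
oooooWrrrrr ⇒ oooooorrrrr   [W → o]

S ⇒ oSr ⇒ ooSrr ⇒ oooSrrr ⇒ ooooSrrrr ⇒ oooooSrrrrr ⇒ oooooWrrrrr ⇒ oooooorrrrr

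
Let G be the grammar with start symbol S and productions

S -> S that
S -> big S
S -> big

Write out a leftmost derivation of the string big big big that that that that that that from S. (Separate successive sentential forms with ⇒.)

S ⇒ big S ⇒ big S that ⇒ big S that that ⇒ big S that that that ⇒ big big S that that that ⇒ big big S that that that that ⇒ big big S that that that that that ⇒ big big S that that that that that that ⇒ big big big that that that that that that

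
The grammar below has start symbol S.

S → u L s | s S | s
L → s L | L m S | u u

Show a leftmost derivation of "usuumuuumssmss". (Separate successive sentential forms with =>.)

S => uLs => uLmSs => uLmSmSs => usLmSmSs => usuumSmSs => usuumuLsmSs => usuumuLmSsmSs => usuumuuumSsmSs => usuumuuumssmSs => usuumuuumssmss

S => uLs   [S → u L s]
uLs => uLmSs   [L → L m S]
uLmSs => uLmSmSs   [L → L m S]
uLmSmSs => usLmSmSs   [L → s L]
usLmSmSs => usuumSmSs   [L → u u]
usuumSmSs => usuumuLsmSs   [S → u L s]
usuumuLsmSs => usuumuLmSsmSs   [L → L m S]
usuumuLmSsmSs => usuumuuumSsmSs   [L → u u]
usuumuuumSsmSs => usuumuuumssmSs   [S → s]
usuumuuumssmSs => usuumuuumssmss   [S → s]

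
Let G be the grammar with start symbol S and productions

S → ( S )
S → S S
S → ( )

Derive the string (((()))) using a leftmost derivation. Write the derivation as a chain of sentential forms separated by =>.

S => (S)   [S → ( S )]
(S) => ((S))   [S → ( S )]
((S)) => (((S)))   [S → ( S )]
(((S))) => (((())))   [S → ( )]

S=>(S)=>((S))=>(((S)))=>(((())))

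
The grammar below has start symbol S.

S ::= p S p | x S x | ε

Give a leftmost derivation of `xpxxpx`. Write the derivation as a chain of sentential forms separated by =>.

S => xSx   [S ::= x S x]
xSx => xpSpx   [S ::= p S p]
xpSpx => xpxSxpx   [S ::= x S x]
xpxSxpx => xpxxpx   [S ::= ε]

S=>xSx=>xpSpx=>xpxSxpx=>xpxxpx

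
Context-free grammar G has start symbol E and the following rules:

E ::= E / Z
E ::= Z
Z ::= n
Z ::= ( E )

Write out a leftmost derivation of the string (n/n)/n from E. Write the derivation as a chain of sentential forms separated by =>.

E => E/Z => Z/Z => (E)/Z => (E/Z)/Z => (Z/Z)/Z => (n/Z)/Z => (n/n)/Z => (n/n)/n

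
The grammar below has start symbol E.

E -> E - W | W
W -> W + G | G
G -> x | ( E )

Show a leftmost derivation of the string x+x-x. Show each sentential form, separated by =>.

E=>E-W=>W-W=>W+G-W=>G+G-W=>x+G-W=>x+x-W=>x+x-G=>x+x-x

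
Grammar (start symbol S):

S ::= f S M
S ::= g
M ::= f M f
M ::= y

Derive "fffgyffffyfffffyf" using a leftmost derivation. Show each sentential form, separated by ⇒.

S⇒fSM⇒ffSMM⇒fffSMMM⇒fffgMMM⇒fffgyMM⇒fffgyfMfM⇒fffgyffMffM⇒fffgyfffMfffM⇒fffgyffffMffffM⇒fffgyffffyffffM⇒fffgyffffyfffffMf⇒fffgyffffyfffffyf

S ⇒ fSM   [S ::= f S M]
fSM ⇒ ffSMM   [S ::= f S M]
ffSMM ⇒ fffSMMM   [S ::= f S M]
fffSMMM ⇒ fffgMMM   [S ::= g]
fffgMMM ⇒ fffgyMM   [M ::= y]
fffgyMM ⇒ fffgyfMfM   [M ::= f M f]
fffgyfMfM ⇒ fffgyffMffM   [M ::= f M f]
fffgyffMffM ⇒ fffgyfffMfffM   [M ::= f M f]
fffgyfffMfffM ⇒ fffgyffffMffffM   [M ::= f M f]
fffgyffffMffffM ⇒ fffgyffffyffffM   [M ::= y]
fffgyffffyffffM ⇒ fffgyffffyfffffMf   [M ::= f M f]
fffgyffffyfffffMf ⇒ fffgyffffyfffffyf   [M ::= y]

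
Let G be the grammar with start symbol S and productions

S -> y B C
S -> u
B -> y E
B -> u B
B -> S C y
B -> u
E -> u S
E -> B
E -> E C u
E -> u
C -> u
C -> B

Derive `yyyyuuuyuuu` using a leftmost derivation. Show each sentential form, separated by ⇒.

S ⇒ yBC   [S -> y B C]
yBC ⇒ yyEC   [B -> y E]
yyEC ⇒ yyECuC   [E -> E C u]
yyECuC ⇒ yyBCuC   [E -> B]
yyBCuC ⇒ yySCyCuC   [B -> S C y]
yySCyCuC ⇒ yyyBCCyCuC   [S -> y B C]
yyyBCCyCuC ⇒ yyyyECCyCuC   [B -> y E]
yyyyECCyCuC ⇒ yyyyuCCyCuC   [E -> u]
yyyyuCCyCuC ⇒ yyyyuuCyCuC   [C -> u]
yyyyuuCyCuC ⇒ yyyyuuuyCuC   [C -> u]
yyyyuuuyCuC ⇒ yyyyuuuyuuC   [C -> u]
yyyyuuuyuuC ⇒ yyyyuuuyuuu   [C -> u]

S ⇒ yBC ⇒ yyEC ⇒ yyECuC ⇒ yyBCuC ⇒ yySCyCuC ⇒ yyyBCCyCuC ⇒ yyyyECCyCuC ⇒ yyyyuCCyCuC ⇒ yyyyuuCyCuC ⇒ yyyyuuuyCuC ⇒ yyyyuuuyuuC ⇒ yyyyuuuyuuu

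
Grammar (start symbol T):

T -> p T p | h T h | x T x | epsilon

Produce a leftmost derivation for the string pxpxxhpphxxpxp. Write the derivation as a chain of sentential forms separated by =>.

T => pTp => pxTxp => pxpTpxp => pxpxTxpxp => pxpxxTxxpxp => pxpxxhThxxpxp => pxpxxhpTphxxpxp => pxpxxhpphxxpxp

T => pTp   [T -> p T p]
pTp => pxTxp   [T -> x T x]
pxTxp => pxpTpxp   [T -> p T p]
pxpTpxp => pxpxTxpxp   [T -> x T x]
pxpxTxpxp => pxpxxTxxpxp   [T -> x T x]
pxpxxTxxpxp => pxpxxhThxxpxp   [T -> h T h]
pxpxxhThxxpxp => pxpxxhpTphxxpxp   [T -> p T p]
pxpxxhpTphxxpxp => pxpxxhpphxxpxp   [T -> epsilon]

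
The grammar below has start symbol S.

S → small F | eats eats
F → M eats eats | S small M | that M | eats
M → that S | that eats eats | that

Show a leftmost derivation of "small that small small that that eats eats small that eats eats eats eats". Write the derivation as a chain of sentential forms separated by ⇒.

S ⇒ small F ⇒ small M eats eats ⇒ small that S eats eats ⇒ small that small F eats eats ⇒ small that small S small M eats eats ⇒ small that small small F small M eats eats ⇒ small that small small that M small M eats eats ⇒ small that small small that that eats eats small M eats eats ⇒ small that small small that that eats eats small that eats eats eats eats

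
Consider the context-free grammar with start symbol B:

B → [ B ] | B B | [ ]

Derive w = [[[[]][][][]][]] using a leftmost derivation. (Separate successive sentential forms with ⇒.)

B ⇒ [B] ⇒ [BB] ⇒ [[B]B] ⇒ [[BB]B] ⇒ [[BBB]B] ⇒ [[BBBB]B] ⇒ [[[B]BBB]B] ⇒ [[[[]]BBB]B] ⇒ [[[[]][]BB]B] ⇒ [[[[]][][]B]B] ⇒ [[[[]][][][]]B] ⇒ [[[[]][][][]][]]

B ⇒ [B]   [B → [ B ]]
[B] ⇒ [BB]   [B → B B]
[BB] ⇒ [[B]B]   [B → [ B ]]
[[B]B] ⇒ [[BB]B]   [B → B B]
[[BB]B] ⇒ [[BBB]B]   [B → B B]
[[BBB]B] ⇒ [[BBBB]B]   [B → B B]
[[BBBB]B] ⇒ [[[B]BBB]B]   [B → [ B ]]
[[[B]BBB]B] ⇒ [[[[]]BBB]B]   [B → [ ]]
[[[[]]BBB]B] ⇒ [[[[]][]BB]B]   [B → [ ]]
[[[[]][]BB]B] ⇒ [[[[]][][]B]B]   [B → [ ]]
[[[[]][][]B]B] ⇒ [[[[]][][][]]B]   [B → [ ]]
[[[[]][][][]]B] ⇒ [[[[]][][][]][]]   [B → [ ]]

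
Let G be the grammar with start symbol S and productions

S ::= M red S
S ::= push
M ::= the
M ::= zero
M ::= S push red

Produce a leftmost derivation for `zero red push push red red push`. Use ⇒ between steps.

S ⇒ M red S   [S ::= M red S]
M red S ⇒ S push red red S   [M ::= S push red]
S push red red S ⇒ M red S push red red S   [S ::= M red S]
M red S push red red S ⇒ zero red S push red red S   [M ::= zero]
zero red S push red red S ⇒ zero red push push red red S   [S ::= push]
zero red push push red red S ⇒ zero red push push red red push   [S ::= push]

S ⇒ M red S ⇒ S push red red S ⇒ M red S push red red S ⇒ zero red S push red red S ⇒ zero red push push red red S ⇒ zero red push push red red push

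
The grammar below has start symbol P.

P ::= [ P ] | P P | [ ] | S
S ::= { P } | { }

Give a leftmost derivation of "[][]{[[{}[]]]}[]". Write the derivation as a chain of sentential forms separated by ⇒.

P ⇒ PP   [P ::= P P]
PP ⇒ PPP   [P ::= P P]
PPP ⇒ PPPP   [P ::= P P]
PPPP ⇒ []PPP   [P ::= [ ]]
[]PPP ⇒ [][]PP   [P ::= [ ]]
[][]PP ⇒ [][]SP   [P ::= S]
[][]SP ⇒ [][]{P}P   [S ::= { P }]
[][]{P}P ⇒ [][]{[P]}P   [P ::= [ P ]]
[][]{[P]}P ⇒ [][]{[[P]]}P   [P ::= [ P ]]
[][]{[[P]]}P ⇒ [][]{[[PP]]}P   [P ::= P P]
[][]{[[PP]]}P ⇒ [][]{[[SP]]}P   [P ::= S]
[][]{[[SP]]}P ⇒ [][]{[[{}P]]}P   [S ::= { }]
[][]{[[{}P]]}P ⇒ [][]{[[{}[]]]}P   [P ::= [ ]]
[][]{[[{}[]]]}P ⇒ [][]{[[{}[]]]}[]   [P ::= [ ]]

P ⇒ PP ⇒ PPP ⇒ PPPP ⇒ []PPP ⇒ [][]PP ⇒ [][]SP ⇒ [][]{P}P ⇒ [][]{[P]}P ⇒ [][]{[[P]]}P ⇒ [][]{[[PP]]}P ⇒ [][]{[[SP]]}P ⇒ [][]{[[{}P]]}P ⇒ [][]{[[{}[]]]}P ⇒ [][]{[[{}[]]]}[]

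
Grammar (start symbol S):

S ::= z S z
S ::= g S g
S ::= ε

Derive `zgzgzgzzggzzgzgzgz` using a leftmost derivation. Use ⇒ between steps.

S ⇒ zSz ⇒ zgSgz ⇒ zgzSzgz ⇒ zgzgSgzgz ⇒ zgzgzSzgzgz ⇒ zgzgzgSgzgzgz ⇒ zgzgzgzSzgzgzgz ⇒ zgzgzgzzSzzgzgzgz ⇒ zgzgzgzzgSgzzgzgzgz ⇒ zgzgzgzzggzzgzgzgz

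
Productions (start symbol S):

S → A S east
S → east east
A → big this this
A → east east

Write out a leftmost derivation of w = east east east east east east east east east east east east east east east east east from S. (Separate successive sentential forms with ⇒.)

S ⇒ A S east   [S → A S east]
A S east ⇒ east east S east   [A → east east]
east east S east ⇒ east east A S east east   [S → A S east]
east east A S east east ⇒ east east east east S east east   [A → east east]
east east east east S east east ⇒ east east east east A S east east east   [S → A S east]
east east east east A S east east east ⇒ east east east east east east S east east east   [A → east east]
east east east east east east S east east east ⇒ east east east east east east A S east east east east   [S → A S east]
east east east east east east A S east east east east ⇒ east east east east east east east east S east east east east   [A → east east]
east east east east east east east east S east east east east ⇒ east east east east east east east east A S east east east east east   [S → A S east]
east east east east east east east east A S east east east east east ⇒ east east east east east east east east east east S east east east east east   [A → east east]
east east east east east east east east east east S east east east east east ⇒ east east east east east east east east east east east east east east east east east   [S → east east]

S ⇒ A S east ⇒ east east S east ⇒ east east A S east east ⇒ east east east east S east east ⇒ east east east east A S east east east ⇒ east east east east east east S east east east ⇒ east east east east east east A S east east east east ⇒ east east east east east east east east S east east east east ⇒ east east east east east east east east A S east east east east east ⇒ east east east east east east east east east east S east east east east east ⇒ east east east east east east east east east east east east east east east east east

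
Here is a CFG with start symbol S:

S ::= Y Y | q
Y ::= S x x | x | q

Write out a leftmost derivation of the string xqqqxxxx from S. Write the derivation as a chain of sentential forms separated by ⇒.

S ⇒ YY   [S ::= Y Y]
YY ⇒ xY   [Y ::= x]
xY ⇒ xSxx   [Y ::= S x x]
xSxx ⇒ xYYxx   [S ::= Y Y]
xYYxx ⇒ xqYxx   [Y ::= q]
xqYxx ⇒ xqSxxxx   [Y ::= S x x]
xqSxxxx ⇒ xqYYxxxx   [S ::= Y Y]
xqYYxxxx ⇒ xqqYxxxx   [Y ::= q]
xqqYxxxx ⇒ xqqqxxxx   [Y ::= q]

S ⇒ YY ⇒ xY ⇒ xSxx ⇒ xYYxx ⇒ xqYxx ⇒ xqSxxxx ⇒ xqYYxxxx ⇒ xqqYxxxx ⇒ xqqqxxxx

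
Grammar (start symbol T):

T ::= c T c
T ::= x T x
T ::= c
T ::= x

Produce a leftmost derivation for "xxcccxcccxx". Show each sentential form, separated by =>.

T=>xTx=>xxTxx=>xxcTcxx=>xxccTccxx=>xxcccTcccxx=>xxcccxcccxx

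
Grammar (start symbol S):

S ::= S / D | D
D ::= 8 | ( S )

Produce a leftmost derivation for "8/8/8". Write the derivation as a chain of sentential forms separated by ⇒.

S ⇒ S/D ⇒ S/D/D ⇒ D/D/D ⇒ 8/D/D ⇒ 8/8/D ⇒ 8/8/8

S ⇒ S/D   [S ::= S / D]
S/D ⇒ S/D/D   [S ::= S / D]
S/D/D ⇒ D/D/D   [S ::= D]
D/D/D ⇒ 8/D/D   [D ::= 8]
8/D/D ⇒ 8/8/D   [D ::= 8]
8/8/D ⇒ 8/8/8   [D ::= 8]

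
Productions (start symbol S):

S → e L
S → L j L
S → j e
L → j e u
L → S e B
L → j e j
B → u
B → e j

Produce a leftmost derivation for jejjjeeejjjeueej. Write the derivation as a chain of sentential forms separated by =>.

S => LjL => jejjL => jejjSeB => jejjLjLeB => jejjSeBjLeB => jejjjeeBjLeB => jejjjeeejjLeB => jejjjeeejjjeueB => jejjjeeejjjeueej

S => LjL   [S → L j L]
LjL => jejjL   [L → j e j]
jejjL => jejjSeB   [L → S e B]
jejjSeB => jejjLjLeB   [S → L j L]
jejjLjLeB => jejjSeBjLeB   [L → S e B]
jejjSeBjLeB => jejjjeeBjLeB   [S → j e]
jejjjeeBjLeB => jejjjeeejjLeB   [B → e j]
jejjjeeejjLeB => jejjjeeejjjeueB   [L → j e u]
jejjjeeejjjeueB => jejjjeeejjjeueej   [B → e j]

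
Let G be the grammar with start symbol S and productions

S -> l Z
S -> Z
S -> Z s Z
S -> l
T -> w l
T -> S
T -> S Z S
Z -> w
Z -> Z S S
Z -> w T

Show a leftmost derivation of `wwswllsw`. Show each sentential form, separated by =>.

S=>ZsZ=>ZSSsZ=>wTSSsZ=>wSSSsZ=>wZsZSSsZ=>wwsZSSsZ=>wwswSSsZ=>wwswlSsZ=>wwswllsZ=>wwswllsw

S => ZsZ   [S -> Z s Z]
ZsZ => ZSSsZ   [Z -> Z S S]
ZSSsZ => wTSSsZ   [Z -> w T]
wTSSsZ => wSSSsZ   [T -> S]
wSSSsZ => wZsZSSsZ   [S -> Z s Z]
wZsZSSsZ => wwsZSSsZ   [Z -> w]
wwsZSSsZ => wwswSSsZ   [Z -> w]
wwswSSsZ => wwswlSsZ   [S -> l]
wwswlSsZ => wwswllsZ   [S -> l]
wwswllsZ => wwswllsw   [Z -> w]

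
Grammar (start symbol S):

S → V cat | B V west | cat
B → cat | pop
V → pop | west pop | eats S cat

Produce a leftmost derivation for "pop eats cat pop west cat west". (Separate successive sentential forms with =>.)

S => B V west   [S → B V west]
B V west => pop V west   [B → pop]
pop V west => pop eats S cat west   [V → eats S cat]
pop eats S cat west => pop eats B V west cat west   [S → B V west]
pop eats B V west cat west => pop eats cat V west cat west   [B → cat]
pop eats cat V west cat west => pop eats cat pop west cat west   [V → pop]

S => B V west => pop V west => pop eats S cat west => pop eats B V west cat west => pop eats cat V west cat west => pop eats cat pop west cat west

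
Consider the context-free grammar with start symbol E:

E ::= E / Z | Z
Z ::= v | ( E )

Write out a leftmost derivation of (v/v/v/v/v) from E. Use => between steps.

E => Z => (E) => (E/Z) => (E/Z/Z) => (E/Z/Z/Z) => (E/Z/Z/Z/Z) => (Z/Z/Z/Z/Z) => (v/Z/Z/Z/Z) => (v/v/Z/Z/Z) => (v/v/v/Z/Z) => (v/v/v/v/Z) => (v/v/v/v/v)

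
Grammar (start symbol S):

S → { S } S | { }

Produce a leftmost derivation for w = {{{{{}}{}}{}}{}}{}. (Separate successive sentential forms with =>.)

S=>{S}S=>{{S}S}S=>{{{S}S}S}S=>{{{{S}S}S}S}S=>{{{{{}}S}S}S}S=>{{{{{}}{}}S}S}S=>{{{{{}}{}}{}}S}S=>{{{{{}}{}}{}}{}}S=>{{{{{}}{}}{}}{}}{}

S => {S}S   [S → { S } S]
{S}S => {{S}S}S   [S → { S } S]
{{S}S}S => {{{S}S}S}S   [S → { S } S]
{{{S}S}S}S => {{{{S}S}S}S}S   [S → { S } S]
{{{{S}S}S}S}S => {{{{{}}S}S}S}S   [S → { }]
{{{{{}}S}S}S}S => {{{{{}}{}}S}S}S   [S → { }]
{{{{{}}{}}S}S}S => {{{{{}}{}}{}}S}S   [S → { }]
{{{{{}}{}}{}}S}S => {{{{{}}{}}{}}{}}S   [S → { }]
{{{{{}}{}}{}}{}}S => {{{{{}}{}}{}}{}}{}   [S → { }]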